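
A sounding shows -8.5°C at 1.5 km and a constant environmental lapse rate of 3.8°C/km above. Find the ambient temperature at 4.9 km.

-21.42°C

From 1500 m to 4900 m (environmental): cools by 3.8 × 3.4 = 12.92°C, giving -21.42°C.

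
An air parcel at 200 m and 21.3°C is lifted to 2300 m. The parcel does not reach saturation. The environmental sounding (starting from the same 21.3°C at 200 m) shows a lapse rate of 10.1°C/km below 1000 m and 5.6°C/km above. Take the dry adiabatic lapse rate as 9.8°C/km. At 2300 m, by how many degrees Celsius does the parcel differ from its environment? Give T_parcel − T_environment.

Parcel:
  From 200 m to 2300 m (dry): cools by 9.8 × 2.1 = 20.58°C, giving 0.72°C.
Environment:
  From 200 m to 1000 m (environment, lower layer): cools by 10.1 × 0.8 = 8.08°C, giving 13.22°C.
  From 1000 m to 2300 m (environment, upper layer): cools by 5.6 × 1.3 = 7.28°C, giving 5.94°C.
T_parcel − T_env = 0.72 − 5.94 = -5.22°C

-5.22°C (parcel cooler than environment)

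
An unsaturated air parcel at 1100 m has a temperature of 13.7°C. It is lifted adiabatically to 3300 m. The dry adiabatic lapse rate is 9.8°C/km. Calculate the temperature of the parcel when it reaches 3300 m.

1100–3300 m, dry adiabatic: Δz = 2.2 km ⇒ ΔT = -21.56°C; T = -7.86°C

-7.86°C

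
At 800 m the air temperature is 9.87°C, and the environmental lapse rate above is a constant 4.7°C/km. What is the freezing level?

Height above start = (9.87 − 0) / 4.7 = 2.1 km
Altitude = 800 m + 2100 m = 2900 m

2900 m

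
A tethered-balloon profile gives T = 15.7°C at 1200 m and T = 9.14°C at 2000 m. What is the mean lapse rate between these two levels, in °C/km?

Γ = −ΔT/Δz = (15.7 − 9.14) / (2000 − 1200) m
  = 6.56°C / 0.8 km = 8.2°C/km

8.2°C/km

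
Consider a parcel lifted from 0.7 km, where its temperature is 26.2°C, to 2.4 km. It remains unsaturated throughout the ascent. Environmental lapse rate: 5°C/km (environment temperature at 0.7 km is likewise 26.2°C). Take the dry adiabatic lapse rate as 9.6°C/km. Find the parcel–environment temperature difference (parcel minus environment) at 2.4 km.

Parcel:
  700–2400 m, dry: Δz = 1.7 km ⇒ ΔT = -16.32°C; T = 9.88°C
Environment:
  700–2400 m, environment: Δz = 1.7 km ⇒ ΔT = -8.5°C; T = 17.7°C
T_parcel − T_env = 9.88 − 17.7 = -7.82°C

-7.82°C (parcel cooler than environment)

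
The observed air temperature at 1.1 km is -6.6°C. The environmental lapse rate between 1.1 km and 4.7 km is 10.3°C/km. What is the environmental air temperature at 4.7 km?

-43.68°C

Environmental to 4700 m: -10.3 × 3.6 km = -37.08°C, so T = -43.68°C.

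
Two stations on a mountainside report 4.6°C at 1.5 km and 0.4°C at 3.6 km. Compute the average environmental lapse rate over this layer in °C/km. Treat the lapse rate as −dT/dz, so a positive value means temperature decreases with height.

2°C/km

Γ = −ΔT/Δz = (4.6 − 0.4) / (3600 − 1500) m
  = 4.2°C / 2.1 km = 2°C/km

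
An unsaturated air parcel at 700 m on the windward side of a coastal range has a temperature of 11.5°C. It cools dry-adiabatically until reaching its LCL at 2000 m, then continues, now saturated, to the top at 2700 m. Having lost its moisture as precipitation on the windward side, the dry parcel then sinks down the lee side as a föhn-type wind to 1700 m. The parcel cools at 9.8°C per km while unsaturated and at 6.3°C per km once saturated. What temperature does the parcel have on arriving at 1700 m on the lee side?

4.15°C

From 700 m to 2000 m (dry): cools by 9.8 × 1.3 = 12.74°C, giving -1.24°C.
From 2000 m to 2700 m (saturated): cools by 6.3 × 0.7 = 4.41°C, giving -5.65°C.
From 2700 m to 1700 m (dry descent): warms by 9.8 × 1 = 9.8°C, giving 4.15°C.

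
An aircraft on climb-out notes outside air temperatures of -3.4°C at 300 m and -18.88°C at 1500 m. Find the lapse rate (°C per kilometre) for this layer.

Γ = −ΔT/Δz = (-3.4 − (-18.88)) / (1500 − 300) m
  = 15.48°C / 1.2 km = 12.9°C/km

12.9°C/km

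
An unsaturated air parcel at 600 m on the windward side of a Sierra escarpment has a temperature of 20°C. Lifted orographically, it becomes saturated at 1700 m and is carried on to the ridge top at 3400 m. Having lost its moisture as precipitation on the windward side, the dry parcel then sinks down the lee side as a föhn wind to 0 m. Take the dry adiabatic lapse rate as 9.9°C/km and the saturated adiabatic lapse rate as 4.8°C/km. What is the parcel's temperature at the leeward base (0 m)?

600–1700 m, dry: Δz = 1.1 km ⇒ ΔT = -10.89°C; T = 9.11°C
1700–3400 m, saturated: Δz = 1.7 km ⇒ ΔT = -8.16°C; T = 0.95°C
3400–0 m, dry descent: Δz = 3.4 km ⇒ ΔT = +33.66°C; T = 34.61°C

34.61°C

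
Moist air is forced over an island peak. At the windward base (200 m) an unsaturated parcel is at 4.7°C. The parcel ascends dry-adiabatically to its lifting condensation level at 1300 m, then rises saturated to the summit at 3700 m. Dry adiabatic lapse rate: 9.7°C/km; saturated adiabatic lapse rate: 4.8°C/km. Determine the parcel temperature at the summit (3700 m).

From 200 m to 1300 m (dry): cools by 9.7 × 1.1 = 10.67°C, giving -5.97°C.
From 1300 m to 3700 m (saturated): cools by 4.8 × 2.4 = 11.52°C, giving -17.49°C.

-17.49°C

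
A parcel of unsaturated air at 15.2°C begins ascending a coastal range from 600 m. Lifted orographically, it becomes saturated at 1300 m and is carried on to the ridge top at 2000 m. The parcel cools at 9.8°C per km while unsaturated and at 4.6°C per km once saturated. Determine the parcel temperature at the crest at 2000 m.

From 600 m to 1300 m (dry): cools by 9.8 × 0.7 = 6.86°C, giving 8.34°C.
From 1300 m to 2000 m (saturated): cools by 4.6 × 0.7 = 3.22°C, giving 5.12°C.

5.12°C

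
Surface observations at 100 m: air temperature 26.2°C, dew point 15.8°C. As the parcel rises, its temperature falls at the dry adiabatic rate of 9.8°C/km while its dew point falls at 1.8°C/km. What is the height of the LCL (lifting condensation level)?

T and T_d converge at 9.8 − 1.8 = 8°C per km
Height above start = (26.2 − 15.8) / 8 = 1.3 km
LCL altitude = 100 m + 1300 m = 1400 m

1400 m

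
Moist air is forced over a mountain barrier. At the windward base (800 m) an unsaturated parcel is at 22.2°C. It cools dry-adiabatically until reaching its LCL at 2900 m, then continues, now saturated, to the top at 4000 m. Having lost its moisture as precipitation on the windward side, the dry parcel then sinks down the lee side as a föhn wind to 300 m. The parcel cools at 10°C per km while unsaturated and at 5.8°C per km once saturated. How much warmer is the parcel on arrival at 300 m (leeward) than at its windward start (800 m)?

+9.62°C

From 800 m to 2900 m (dry): cools by 10 × 2.1 = 21°C, giving 1.2°C.
From 2900 m to 4000 m (saturated): cools by 5.8 × 1.1 = 6.38°C, giving -5.18°C.
From 4000 m to 300 m (dry descent): warms by 10 × 3.7 = 37°C, giving 31.82°C.
Net change vs windward start: 31.82 − 22.2 = +9.62°C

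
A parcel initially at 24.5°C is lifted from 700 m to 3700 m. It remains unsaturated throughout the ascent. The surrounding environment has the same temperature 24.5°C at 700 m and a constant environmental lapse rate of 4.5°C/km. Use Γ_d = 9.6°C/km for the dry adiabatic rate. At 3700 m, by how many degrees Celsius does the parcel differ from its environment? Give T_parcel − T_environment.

Parcel:
  700 → 3700 m (dry, 9.6°C/km): ΔT = -9.6 × 3 = -28.8°C → T = -4.3°C
Environment:
  700 → 3700 m (environment, 4.5°C/km): ΔT = -4.5 × 3 = -13.5°C → T = 11°C
T_parcel − T_env = -4.3 − 11 = -15.3°C

-15.3°C (parcel cooler than environment)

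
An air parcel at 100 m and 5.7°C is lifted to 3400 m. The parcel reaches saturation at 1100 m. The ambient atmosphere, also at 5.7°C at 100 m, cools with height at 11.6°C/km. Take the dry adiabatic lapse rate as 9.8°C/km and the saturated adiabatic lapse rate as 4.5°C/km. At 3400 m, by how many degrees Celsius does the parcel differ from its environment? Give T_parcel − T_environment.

Parcel:
  100–1100 m, dry: Δz = 1 km ⇒ ΔT = -9.8°C; T = -4.1°C
  1100–3400 m, saturated: Δz = 2.3 km ⇒ ΔT = -10.35°C; T = -14.45°C
Environment:
  100–3400 m, environment: Δz = 3.3 km ⇒ ΔT = -38.28°C; T = -32.58°C
T_parcel − T_env = -14.45 − (-32.58) = +18.13°C

+18.13°C (parcel warmer than environment)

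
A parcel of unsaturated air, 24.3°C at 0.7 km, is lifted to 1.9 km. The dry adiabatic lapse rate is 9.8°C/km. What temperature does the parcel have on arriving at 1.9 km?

700 → 1900 m (dry adiabatic, 9.8°C/km): ΔT = -9.8 × 1.2 = -11.76°C → T = 12.54°C

12.54°C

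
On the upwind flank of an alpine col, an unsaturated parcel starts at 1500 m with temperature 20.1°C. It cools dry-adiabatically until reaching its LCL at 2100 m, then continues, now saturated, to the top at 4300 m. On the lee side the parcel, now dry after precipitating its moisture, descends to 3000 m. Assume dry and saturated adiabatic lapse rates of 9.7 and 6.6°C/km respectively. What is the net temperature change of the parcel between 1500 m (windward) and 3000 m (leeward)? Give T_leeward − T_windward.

-7.73°C

From 1500 m to 2100 m (dry): cools by 9.7 × 0.6 = 5.82°C, giving 14.28°C.
From 2100 m to 4300 m (saturated): cools by 6.6 × 2.2 = 14.52°C, giving -0.24°C.
From 4300 m to 3000 m (dry descent): warms by 9.7 × 1.3 = 12.61°C, giving 12.37°C.
Net change vs windward start: 12.37 − 20.1 = -7.73°C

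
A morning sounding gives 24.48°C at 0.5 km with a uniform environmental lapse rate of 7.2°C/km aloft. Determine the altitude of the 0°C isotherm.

3.9 km

Height above start = (24.48 − 0) / 7.2 = 3.4 km
Altitude = 500 m + 3400 m = 3900 m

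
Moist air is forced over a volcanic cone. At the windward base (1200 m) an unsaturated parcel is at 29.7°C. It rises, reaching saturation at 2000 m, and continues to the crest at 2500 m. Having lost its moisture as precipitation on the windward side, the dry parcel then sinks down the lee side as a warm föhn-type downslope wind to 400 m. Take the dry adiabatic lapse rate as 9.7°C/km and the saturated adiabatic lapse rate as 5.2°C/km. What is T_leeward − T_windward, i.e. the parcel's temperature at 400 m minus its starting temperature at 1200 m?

From 1200 m to 2000 m (dry): cools by 9.7 × 0.8 = 7.76°C, giving 21.94°C.
From 2000 m to 2500 m (saturated): cools by 5.2 × 0.5 = 2.6°C, giving 19.34°C.
From 2500 m to 400 m (dry descent): warms by 9.7 × 2.1 = 20.37°C, giving 39.71°C.
Net change vs windward start: 39.71 − 29.7 = +10.01°C

+10.01°C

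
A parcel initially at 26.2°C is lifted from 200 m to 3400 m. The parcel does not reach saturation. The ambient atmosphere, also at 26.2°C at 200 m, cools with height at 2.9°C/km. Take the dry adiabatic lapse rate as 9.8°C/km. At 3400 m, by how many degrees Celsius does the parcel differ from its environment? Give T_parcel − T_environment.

-22.08°C (parcel cooler than environment)

Parcel:
  200–3400 m, dry: Δz = 3.2 km ⇒ ΔT = -31.36°C; T = -5.16°C
Environment:
  200–3400 m, environment: Δz = 3.2 km ⇒ ΔT = -9.28°C; T = 16.92°C
T_parcel − T_env = -5.16 − 16.92 = -22.08°C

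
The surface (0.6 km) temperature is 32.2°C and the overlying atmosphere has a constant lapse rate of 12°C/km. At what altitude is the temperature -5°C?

3.7 km

Height above start = (32.2 − (-5)) / 12 = 3.1 km
Altitude = 600 m + 3100 m = 3700 m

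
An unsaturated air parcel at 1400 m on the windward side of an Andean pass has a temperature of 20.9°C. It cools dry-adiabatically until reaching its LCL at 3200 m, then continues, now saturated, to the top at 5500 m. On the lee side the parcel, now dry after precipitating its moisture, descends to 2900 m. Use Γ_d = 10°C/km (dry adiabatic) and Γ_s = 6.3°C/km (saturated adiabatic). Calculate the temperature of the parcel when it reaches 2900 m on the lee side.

14.41°C

Dry to 3200 m: -10 × 1.8 km = -18°C, so T = 2.9°C.
Saturated to 5500 m: -6.3 × 2.3 km = -14.49°C, so T = -11.59°C.
Dry descent to 2900 m: +10 × 2.6 km = +26°C, so T = 14.41°C.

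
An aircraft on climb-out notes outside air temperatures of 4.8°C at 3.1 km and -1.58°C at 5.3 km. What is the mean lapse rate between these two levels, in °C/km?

2.9°C/km

Γ = −ΔT/Δz = (4.8 − (-1.58)) / (5300 − 3100) m
  = 6.38°C / 2.2 km = 2.9°C/km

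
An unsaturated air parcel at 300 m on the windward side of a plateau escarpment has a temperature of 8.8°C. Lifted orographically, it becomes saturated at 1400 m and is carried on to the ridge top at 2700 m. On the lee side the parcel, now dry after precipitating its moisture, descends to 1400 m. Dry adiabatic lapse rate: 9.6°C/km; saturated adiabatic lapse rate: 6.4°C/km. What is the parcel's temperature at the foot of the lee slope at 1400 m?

Dry to 1400 m: -9.6 × 1.1 km = -10.56°C, so T = -1.76°C.
Saturated to 2700 m: -6.4 × 1.3 km = -8.32°C, so T = -10.08°C.
Dry descent to 1400 m: +9.6 × 1.3 km = +12.48°C, so T = 2.4°C.

2.4°C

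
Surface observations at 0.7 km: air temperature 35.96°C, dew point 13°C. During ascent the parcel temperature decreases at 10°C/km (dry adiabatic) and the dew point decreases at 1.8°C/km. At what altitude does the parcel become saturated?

3.5 km

T and T_d converge at 10 − 1.8 = 8.2°C per km
Height above start = (35.96 − 13) / 8.2 = 2.8 km
LCL altitude = 700 m + 2800 m = 3500 m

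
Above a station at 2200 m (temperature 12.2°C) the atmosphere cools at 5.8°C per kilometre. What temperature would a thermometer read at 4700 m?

From 2200 m to 4700 m (environmental): cools by 5.8 × 2.5 = 14.5°C, giving -2.3°C.

-2.3°C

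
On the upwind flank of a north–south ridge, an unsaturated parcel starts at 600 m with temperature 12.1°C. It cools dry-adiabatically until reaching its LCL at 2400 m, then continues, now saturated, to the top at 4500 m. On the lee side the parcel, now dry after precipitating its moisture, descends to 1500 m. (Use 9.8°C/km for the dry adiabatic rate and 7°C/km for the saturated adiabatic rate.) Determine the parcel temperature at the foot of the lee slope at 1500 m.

9.16°C

Dry to 2400 m: -9.8 × 1.8 km = -17.64°C, so T = -5.54°C.
Saturated to 4500 m: -7 × 2.1 km = -14.7°C, so T = -20.24°C.
Dry descent to 1500 m: +9.8 × 3 km = +29.4°C, so T = 9.16°C.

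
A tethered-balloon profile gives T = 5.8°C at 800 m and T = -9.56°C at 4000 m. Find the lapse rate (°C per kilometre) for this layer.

Γ = −ΔT/Δz = (5.8 − (-9.56)) / (4000 − 800) m
  = 15.36°C / 3.2 km = 4.8°C/km

4.8°C/km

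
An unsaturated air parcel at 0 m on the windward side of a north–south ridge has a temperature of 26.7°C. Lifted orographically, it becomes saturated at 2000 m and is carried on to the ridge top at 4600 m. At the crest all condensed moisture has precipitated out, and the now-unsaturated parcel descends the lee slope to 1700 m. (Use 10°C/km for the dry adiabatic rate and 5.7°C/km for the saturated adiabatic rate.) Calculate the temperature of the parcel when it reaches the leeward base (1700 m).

0–2000 m, dry: Δz = 2 km ⇒ ΔT = -20°C; T = 6.7°C
2000–4600 m, saturated: Δz = 2.6 km ⇒ ΔT = -14.82°C; T = -8.12°C
4600–1700 m, dry descent: Δz = 2.9 km ⇒ ΔT = +29°C; T = 20.88°C

20.88°C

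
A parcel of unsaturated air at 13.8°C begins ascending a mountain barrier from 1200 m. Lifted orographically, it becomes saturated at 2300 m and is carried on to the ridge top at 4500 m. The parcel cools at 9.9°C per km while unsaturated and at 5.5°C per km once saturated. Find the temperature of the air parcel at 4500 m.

-9.19°C

Dry to 2300 m: -9.9 × 1.1 km = -10.89°C, so T = 2.91°C.
Saturated to 4500 m: -5.5 × 2.2 km = -12.1°C, so T = -9.19°C.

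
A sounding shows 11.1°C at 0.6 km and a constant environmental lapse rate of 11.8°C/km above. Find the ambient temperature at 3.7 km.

-25.48°C

From 600 m to 3700 m (environmental): cools by 11.8 × 3.1 = 36.58°C, giving -25.48°C.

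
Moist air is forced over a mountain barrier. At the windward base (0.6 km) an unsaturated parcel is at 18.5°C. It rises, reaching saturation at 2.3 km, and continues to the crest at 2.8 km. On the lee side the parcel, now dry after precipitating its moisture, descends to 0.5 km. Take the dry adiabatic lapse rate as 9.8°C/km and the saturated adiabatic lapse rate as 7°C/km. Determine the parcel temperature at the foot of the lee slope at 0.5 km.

20.88°C

600–2300 m, dry: Δz = 1.7 km ⇒ ΔT = -16.66°C; T = 1.84°C
2300–2800 m, saturated: Δz = 0.5 km ⇒ ΔT = -3.5°C; T = -1.66°C
2800–500 m, dry descent: Δz = 2.3 km ⇒ ΔT = +22.54°C; T = 20.88°C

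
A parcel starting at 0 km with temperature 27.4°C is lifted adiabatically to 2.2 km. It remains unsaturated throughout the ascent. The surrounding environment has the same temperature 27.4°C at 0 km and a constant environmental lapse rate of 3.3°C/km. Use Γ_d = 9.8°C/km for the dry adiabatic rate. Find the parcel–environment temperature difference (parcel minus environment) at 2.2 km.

Parcel:
  From 0 m to 2200 m (dry): cools by 9.8 × 2.2 = 21.56°C, giving 5.84°C.
Environment:
  From 0 m to 2200 m (environment): cools by 3.3 × 2.2 = 7.26°C, giving 20.14°C.
T_parcel − T_env = 5.84 − 20.14 = -14.3°C

-14.3°C (parcel cooler than environment)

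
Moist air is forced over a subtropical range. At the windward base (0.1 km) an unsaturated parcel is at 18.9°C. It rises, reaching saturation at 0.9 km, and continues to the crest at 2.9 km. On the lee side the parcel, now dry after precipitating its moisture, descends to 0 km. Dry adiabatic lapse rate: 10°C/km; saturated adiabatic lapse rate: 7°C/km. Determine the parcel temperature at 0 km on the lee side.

100–900 m, dry: Δz = 0.8 km ⇒ ΔT = -8°C; T = 10.9°C
900–2900 m, saturated: Δz = 2 km ⇒ ΔT = -14°C; T = -3.1°C
2900–0 m, dry descent: Δz = 2.9 km ⇒ ΔT = +29°C; T = 25.9°C

25.9°C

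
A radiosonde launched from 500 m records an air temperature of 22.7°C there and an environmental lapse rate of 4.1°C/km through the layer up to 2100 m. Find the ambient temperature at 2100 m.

16.14°C

500 → 2100 m (environmental, 4.1°C/km): ΔT = -4.1 × 1.6 = -6.56°C → T = 16.14°C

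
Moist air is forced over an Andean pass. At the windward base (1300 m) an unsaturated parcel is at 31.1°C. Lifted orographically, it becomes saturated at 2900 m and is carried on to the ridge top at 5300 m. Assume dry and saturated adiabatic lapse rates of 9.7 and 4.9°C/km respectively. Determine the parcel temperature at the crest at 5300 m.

3.82°C

1300–2900 m, dry: Δz = 1.6 km ⇒ ΔT = -15.52°C; T = 15.58°C
2900–5300 m, saturated: Δz = 2.4 km ⇒ ΔT = -11.76°C; T = 3.82°C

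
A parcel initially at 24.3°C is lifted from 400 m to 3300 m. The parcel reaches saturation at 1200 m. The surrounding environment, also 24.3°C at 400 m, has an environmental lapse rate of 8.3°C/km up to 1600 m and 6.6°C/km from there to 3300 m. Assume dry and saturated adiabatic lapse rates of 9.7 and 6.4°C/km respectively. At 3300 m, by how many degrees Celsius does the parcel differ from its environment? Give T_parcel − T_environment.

-0.02°C (parcel cooler than environment)

Parcel:
  400–1200 m, dry: Δz = 0.8 km ⇒ ΔT = -7.76°C; T = 16.54°C
  1200–3300 m, saturated: Δz = 2.1 km ⇒ ΔT = -13.44°C; T = 3.1°C
Environment:
  400–1600 m, environment, lower layer: Δz = 1.2 km ⇒ ΔT = -9.96°C; T = 14.34°C
  1600–3300 m, environment, upper layer: Δz = 1.7 km ⇒ ΔT = -11.22°C; T = 3.12°C
T_parcel − T_env = 3.1 − 3.12 = -0.02°C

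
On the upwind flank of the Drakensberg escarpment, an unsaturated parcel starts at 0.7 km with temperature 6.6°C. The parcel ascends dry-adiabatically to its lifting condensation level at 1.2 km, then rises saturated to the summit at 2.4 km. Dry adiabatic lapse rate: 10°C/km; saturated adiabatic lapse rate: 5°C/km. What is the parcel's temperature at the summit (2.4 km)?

From 700 m to 1200 m (dry): cools by 10 × 0.5 = 5°C, giving 1.6°C.
From 1200 m to 2400 m (saturated): cools by 5 × 1.2 = 6°C, giving -4.4°C.

-4.4°C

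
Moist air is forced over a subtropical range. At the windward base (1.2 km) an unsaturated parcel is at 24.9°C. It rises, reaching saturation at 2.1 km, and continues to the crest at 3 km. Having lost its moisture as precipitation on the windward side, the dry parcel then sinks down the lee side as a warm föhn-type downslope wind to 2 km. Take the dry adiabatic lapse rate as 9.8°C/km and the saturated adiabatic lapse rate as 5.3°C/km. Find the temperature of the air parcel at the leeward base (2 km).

21.11°C

Dry to 2100 m: -9.8 × 0.9 km = -8.82°C, so T = 16.08°C.
Saturated to 3000 m: -5.3 × 0.9 km = -4.77°C, so T = 11.31°C.
Dry descent to 2000 m: +9.8 × 1 km = +9.8°C, so T = 21.11°C.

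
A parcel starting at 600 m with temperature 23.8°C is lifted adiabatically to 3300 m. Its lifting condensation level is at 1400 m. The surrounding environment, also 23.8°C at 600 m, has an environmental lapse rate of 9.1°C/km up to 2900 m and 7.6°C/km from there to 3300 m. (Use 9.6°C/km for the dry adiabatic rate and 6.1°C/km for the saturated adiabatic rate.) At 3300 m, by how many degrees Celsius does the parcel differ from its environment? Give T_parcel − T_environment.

+4.7°C (parcel warmer than environment)

Parcel:
  600–1400 m, dry: Δz = 0.8 km ⇒ ΔT = -7.68°C; T = 16.12°C
  1400–3300 m, saturated: Δz = 1.9 km ⇒ ΔT = -11.59°C; T = 4.53°C
Environment:
  600–2900 m, environment, lower layer: Δz = 2.3 km ⇒ ΔT = -20.93°C; T = 2.87°C
  2900–3300 m, environment, upper layer: Δz = 0.4 km ⇒ ΔT = -3.04°C; T = -0.17°C
T_parcel − T_env = 4.53 − (-0.17) = +4.7°C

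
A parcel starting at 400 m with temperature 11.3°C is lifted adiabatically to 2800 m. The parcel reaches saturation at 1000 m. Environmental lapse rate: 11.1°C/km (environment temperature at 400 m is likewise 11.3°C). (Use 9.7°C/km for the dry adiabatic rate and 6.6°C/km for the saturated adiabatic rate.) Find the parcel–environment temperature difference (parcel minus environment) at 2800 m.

+8.94°C (parcel warmer than environment)

Parcel:
  400–1000 m, dry: Δz = 0.6 km ⇒ ΔT = -5.82°C; T = 5.48°C
  1000–2800 m, saturated: Δz = 1.8 km ⇒ ΔT = -11.88°C; T = -6.4°C
Environment:
  400–2800 m, environment: Δz = 2.4 km ⇒ ΔT = -26.64°C; T = -15.34°C
T_parcel − T_env = -6.4 − (-15.34) = +8.94°C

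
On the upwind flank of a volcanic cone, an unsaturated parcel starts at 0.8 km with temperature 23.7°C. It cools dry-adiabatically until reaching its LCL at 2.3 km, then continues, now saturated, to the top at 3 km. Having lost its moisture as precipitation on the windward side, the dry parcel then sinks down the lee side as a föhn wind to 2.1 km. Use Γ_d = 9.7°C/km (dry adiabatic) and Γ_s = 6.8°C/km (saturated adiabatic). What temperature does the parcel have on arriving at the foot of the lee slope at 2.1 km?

13.12°C

From 800 m to 2300 m (dry): cools by 9.7 × 1.5 = 14.55°C, giving 9.15°C.
From 2300 m to 3000 m (saturated): cools by 6.8 × 0.7 = 4.76°C, giving 4.39°C.
From 3000 m to 2100 m (dry descent): warms by 9.7 × 0.9 = 8.73°C, giving 13.12°C.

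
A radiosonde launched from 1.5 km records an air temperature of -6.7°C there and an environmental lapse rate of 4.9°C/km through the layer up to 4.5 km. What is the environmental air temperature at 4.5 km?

Environmental to 4500 m: -4.9 × 3 km = -14.7°C, so T = -21.4°C.

-21.4°C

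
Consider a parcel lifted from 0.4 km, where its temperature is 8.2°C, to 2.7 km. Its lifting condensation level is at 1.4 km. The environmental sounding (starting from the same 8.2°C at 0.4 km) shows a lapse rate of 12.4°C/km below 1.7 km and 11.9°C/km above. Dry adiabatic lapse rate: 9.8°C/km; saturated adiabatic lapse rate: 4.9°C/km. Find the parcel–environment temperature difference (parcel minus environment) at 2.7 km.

+11.85°C (parcel warmer than environment)

Parcel:
  400 → 1400 m (dry, 9.8°C/km): ΔT = -9.8 × 1 = -9.8°C → T = -1.6°C
  1400 → 2700 m (saturated, 4.9°C/km): ΔT = -4.9 × 1.3 = -6.37°C → T = -7.97°C
Environment:
  400 → 1700 m (environment, lower layer, 12.4°C/km): ΔT = -12.4 × 1.3 = -16.12°C → T = -7.92°C
  1700 → 2700 m (environment, upper layer, 11.9°C/km): ΔT = -11.9 × 1 = -11.9°C → T = -19.82°C
T_parcel − T_env = -7.97 − (-19.82) = +11.85°C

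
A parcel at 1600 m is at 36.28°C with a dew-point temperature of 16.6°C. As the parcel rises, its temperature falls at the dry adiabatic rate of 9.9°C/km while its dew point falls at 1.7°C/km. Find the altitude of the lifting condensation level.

4000 m

T and T_d converge at 9.9 − 1.7 = 8.2°C per km
Height above start = (36.28 − 16.6) / 8.2 = 2.4 km
LCL altitude = 1600 m + 2400 m = 4000 m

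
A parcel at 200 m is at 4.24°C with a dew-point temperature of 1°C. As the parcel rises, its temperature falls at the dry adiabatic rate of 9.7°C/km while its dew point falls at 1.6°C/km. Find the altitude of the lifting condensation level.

600 m

T and T_d converge at 9.7 − 1.6 = 8.1°C per km
Height above start = (4.24 − 1) / 8.1 = 0.4 km
LCL altitude = 200 m + 400 m = 600 m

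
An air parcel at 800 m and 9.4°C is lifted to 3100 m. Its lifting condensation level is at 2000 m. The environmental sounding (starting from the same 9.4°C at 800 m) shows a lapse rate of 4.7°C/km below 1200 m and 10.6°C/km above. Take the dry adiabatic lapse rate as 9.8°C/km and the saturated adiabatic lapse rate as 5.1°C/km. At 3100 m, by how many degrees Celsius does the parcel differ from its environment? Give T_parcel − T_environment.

Parcel:
  Dry to 2000 m: -9.8 × 1.2 km = -11.76°C, so T = -2.36°C.
  Saturated to 3100 m: -5.1 × 1.1 km = -5.61°C, so T = -7.97°C.
Environment:
  Environment, lower layer to 1200 m: -4.7 × 0.4 km = -1.88°C, so T = 7.52°C.
  Environment, upper layer to 3100 m: -10.6 × 1.9 km = -20.14°C, so T = -12.62°C.
T_parcel − T_env = -7.97 − (-12.62) = +4.65°C

+4.65°C (parcel warmer than environment)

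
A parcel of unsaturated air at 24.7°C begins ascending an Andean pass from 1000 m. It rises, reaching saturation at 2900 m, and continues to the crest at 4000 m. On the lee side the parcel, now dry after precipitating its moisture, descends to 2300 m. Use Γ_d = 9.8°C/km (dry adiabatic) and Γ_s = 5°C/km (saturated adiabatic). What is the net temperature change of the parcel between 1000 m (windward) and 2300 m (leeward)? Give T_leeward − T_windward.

1000 → 2900 m (dry, 9.8°C/km): ΔT = -9.8 × 1.9 = -18.62°C → T = 6.08°C
2900 → 4000 m (saturated, 5°C/km): ΔT = -5 × 1.1 = -5.5°C → T = 0.58°C
4000 → 2300 m (dry descent, 9.8°C/km): ΔT = +9.8 × 1.7 = +16.66°C → T = 17.24°C
Net change vs windward start: 17.24 − 24.7 = -7.46°C

-7.46°C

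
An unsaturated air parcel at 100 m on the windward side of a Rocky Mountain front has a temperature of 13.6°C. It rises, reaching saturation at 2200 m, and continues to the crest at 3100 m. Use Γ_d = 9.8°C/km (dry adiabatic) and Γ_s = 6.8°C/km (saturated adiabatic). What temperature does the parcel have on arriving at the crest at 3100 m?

From 100 m to 2200 m (dry): cools by 9.8 × 2.1 = 20.58°C, giving -6.98°C.
From 2200 m to 3100 m (saturated): cools by 6.8 × 0.9 = 6.12°C, giving -13.1°C.

-13.1°C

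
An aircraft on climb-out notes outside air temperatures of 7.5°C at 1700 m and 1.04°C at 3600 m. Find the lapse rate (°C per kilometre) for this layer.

Γ = −ΔT/Δz = (7.5 − 1.04) / (3600 − 1700) m
  = 6.46°C / 1.9 km = 3.4°C/km

3.4°C/km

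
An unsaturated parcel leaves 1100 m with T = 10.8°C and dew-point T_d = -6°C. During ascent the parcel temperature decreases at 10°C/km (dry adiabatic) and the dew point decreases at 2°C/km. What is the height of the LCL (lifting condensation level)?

T and T_d converge at 10 − 2 = 8°C per km
Height above start = (10.8 − (-6)) / 8 = 2.1 km
LCL altitude = 1100 m + 2100 m = 3200 m

3200 m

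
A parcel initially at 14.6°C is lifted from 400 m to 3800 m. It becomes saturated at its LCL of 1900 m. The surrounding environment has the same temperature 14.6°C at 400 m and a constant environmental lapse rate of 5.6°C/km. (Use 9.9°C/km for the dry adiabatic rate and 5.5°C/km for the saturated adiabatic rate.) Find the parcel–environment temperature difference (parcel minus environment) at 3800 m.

-6.26°C (parcel cooler than environment)

Parcel:
  From 400 m to 1900 m (dry): cools by 9.9 × 1.5 = 14.85°C, giving -0.25°C.
  From 1900 m to 3800 m (saturated): cools by 5.5 × 1.9 = 10.45°C, giving -10.7°C.
Environment:
  From 400 m to 3800 m (environment): cools by 5.6 × 3.4 = 19.04°C, giving -4.44°C.
T_parcel − T_env = -10.7 − (-4.44) = -6.26°C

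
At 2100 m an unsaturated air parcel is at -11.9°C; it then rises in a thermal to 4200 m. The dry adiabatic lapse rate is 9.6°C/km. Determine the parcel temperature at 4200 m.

-32.06°C

2100–4200 m, dry adiabatic: Δz = 2.1 km ⇒ ΔT = -20.16°C; T = -32.06°C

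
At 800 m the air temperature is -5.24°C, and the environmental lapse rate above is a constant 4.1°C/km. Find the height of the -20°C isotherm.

4400 m

Height above start = (-5.24 − (-20)) / 4.1 = 3.6 km
Altitude = 800 m + 3600 m = 4400 m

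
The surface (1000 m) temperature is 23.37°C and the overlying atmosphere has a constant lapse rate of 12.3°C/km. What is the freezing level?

Height above start = (23.37 − 0) / 12.3 = 1.9 km
Altitude = 1000 m + 1900 m = 2900 m

2900 m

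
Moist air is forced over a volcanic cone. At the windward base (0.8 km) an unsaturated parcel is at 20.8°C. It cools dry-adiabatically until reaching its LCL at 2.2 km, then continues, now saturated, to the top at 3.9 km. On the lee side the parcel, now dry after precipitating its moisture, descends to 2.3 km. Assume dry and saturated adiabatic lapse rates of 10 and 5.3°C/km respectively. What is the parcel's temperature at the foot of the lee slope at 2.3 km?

800 → 2200 m (dry, 10°C/km): ΔT = -10 × 1.4 = -14°C → T = 6.8°C
2200 → 3900 m (saturated, 5.3°C/km): ΔT = -5.3 × 1.7 = -9.01°C → T = -2.21°C
3900 → 2300 m (dry descent, 10°C/km): ΔT = +10 × 1.6 = +16°C → T = 13.79°C

13.79°C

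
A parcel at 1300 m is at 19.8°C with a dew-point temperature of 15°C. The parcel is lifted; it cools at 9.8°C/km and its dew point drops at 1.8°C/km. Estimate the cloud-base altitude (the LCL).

T and T_d converge at 9.8 − 1.8 = 8°C per km
Height above start = (19.8 − 15) / 8 = 0.6 km
LCL altitude = 1300 m + 600 m = 1900 m

1900 m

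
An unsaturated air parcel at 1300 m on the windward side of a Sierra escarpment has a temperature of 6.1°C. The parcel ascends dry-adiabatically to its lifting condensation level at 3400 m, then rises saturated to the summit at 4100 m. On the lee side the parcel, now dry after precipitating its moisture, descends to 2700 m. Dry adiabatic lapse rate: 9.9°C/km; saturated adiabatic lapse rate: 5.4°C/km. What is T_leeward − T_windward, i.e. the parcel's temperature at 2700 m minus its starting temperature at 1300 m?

Dry to 3400 m: -9.9 × 2.1 km = -20.79°C, so T = -14.69°C.
Saturated to 4100 m: -5.4 × 0.7 km = -3.78°C, so T = -18.47°C.
Dry descent to 2700 m: +9.9 × 1.4 km = +13.86°C, so T = -4.61°C.
Net change vs windward start: -4.61 − 6.1 = -10.71°C

-10.71°C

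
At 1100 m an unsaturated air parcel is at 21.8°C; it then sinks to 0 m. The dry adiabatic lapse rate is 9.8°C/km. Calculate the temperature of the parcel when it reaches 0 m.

32.58°C

1100–0 m, dry adiabatic: Δz = 1.1 km ⇒ ΔT = +10.78°C; T = 32.58°C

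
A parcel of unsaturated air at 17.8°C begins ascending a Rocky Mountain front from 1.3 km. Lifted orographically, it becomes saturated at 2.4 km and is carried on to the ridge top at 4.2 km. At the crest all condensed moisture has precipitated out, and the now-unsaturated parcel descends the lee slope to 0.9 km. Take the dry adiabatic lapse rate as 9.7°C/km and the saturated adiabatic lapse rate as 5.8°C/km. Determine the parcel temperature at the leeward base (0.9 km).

28.7°C

Dry to 2400 m: -9.7 × 1.1 km = -10.67°C, so T = 7.13°C.
Saturated to 4200 m: -5.8 × 1.8 km = -10.44°C, so T = -3.31°C.
Dry descent to 900 m: +9.7 × 3.3 km = +32.01°C, so T = 28.7°C.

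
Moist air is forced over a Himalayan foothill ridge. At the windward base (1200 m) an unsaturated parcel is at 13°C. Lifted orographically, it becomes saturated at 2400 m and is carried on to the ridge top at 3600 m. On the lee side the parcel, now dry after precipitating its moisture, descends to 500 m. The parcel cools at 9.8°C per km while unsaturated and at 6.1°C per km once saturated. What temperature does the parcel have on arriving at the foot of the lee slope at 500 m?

From 1200 m to 2400 m (dry): cools by 9.8 × 1.2 = 11.76°C, giving 1.24°C.
From 2400 m to 3600 m (saturated): cools by 6.1 × 1.2 = 7.32°C, giving -6.08°C.
From 3600 m to 500 m (dry descent): warms by 9.8 × 3.1 = 30.38°C, giving 24.3°C.

24.3°C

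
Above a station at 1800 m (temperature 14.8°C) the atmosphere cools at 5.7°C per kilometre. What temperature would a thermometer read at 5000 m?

1800 → 5000 m (environmental, 5.7°C/km): ΔT = -5.7 × 3.2 = -18.24°C → T = -3.44°C

-3.44°C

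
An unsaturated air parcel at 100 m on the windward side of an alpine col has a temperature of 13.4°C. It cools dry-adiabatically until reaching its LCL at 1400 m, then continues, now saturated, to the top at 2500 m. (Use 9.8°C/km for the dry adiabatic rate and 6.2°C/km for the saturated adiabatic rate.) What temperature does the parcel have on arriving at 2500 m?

-6.16°C

Dry to 1400 m: -9.8 × 1.3 km = -12.74°C, so T = 0.66°C.
Saturated to 2500 m: -6.2 × 1.1 km = -6.82°C, so T = -6.16°C.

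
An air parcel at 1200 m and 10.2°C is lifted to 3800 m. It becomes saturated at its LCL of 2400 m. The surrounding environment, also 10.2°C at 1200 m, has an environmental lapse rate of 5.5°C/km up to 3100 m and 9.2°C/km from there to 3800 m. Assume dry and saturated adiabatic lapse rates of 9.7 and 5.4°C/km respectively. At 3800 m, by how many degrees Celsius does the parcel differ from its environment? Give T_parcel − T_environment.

Parcel:
  Dry to 2400 m: -9.7 × 1.2 km = -11.64°C, so T = -1.44°C.
  Saturated to 3800 m: -5.4 × 1.4 km = -7.56°C, so T = -9°C.
Environment:
  Environment, lower layer to 3100 m: -5.5 × 1.9 km = -10.45°C, so T = -0.25°C.
  Environment, upper layer to 3800 m: -9.2 × 0.7 km = -6.44°C, so T = -6.69°C.
T_parcel − T_env = -9 − (-6.69) = -2.31°C

-2.31°C (parcel cooler than environment)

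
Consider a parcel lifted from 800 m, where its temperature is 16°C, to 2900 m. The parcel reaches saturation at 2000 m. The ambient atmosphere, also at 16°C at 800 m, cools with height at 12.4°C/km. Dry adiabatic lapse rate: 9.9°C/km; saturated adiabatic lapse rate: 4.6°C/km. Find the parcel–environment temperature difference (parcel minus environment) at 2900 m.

Parcel:
  800 → 2000 m (dry, 9.9°C/km): ΔT = -9.9 × 1.2 = -11.88°C → T = 4.12°C
  2000 → 2900 m (saturated, 4.6°C/km): ΔT = -4.6 × 0.9 = -4.14°C → T = -0.02°C
Environment:
  800 → 2900 m (environment, 12.4°C/km): ΔT = -12.4 × 2.1 = -26.04°C → T = -10.04°C
T_parcel − T_env = -0.02 − (-10.04) = +10.02°C

+10.02°C (parcel warmer than environment)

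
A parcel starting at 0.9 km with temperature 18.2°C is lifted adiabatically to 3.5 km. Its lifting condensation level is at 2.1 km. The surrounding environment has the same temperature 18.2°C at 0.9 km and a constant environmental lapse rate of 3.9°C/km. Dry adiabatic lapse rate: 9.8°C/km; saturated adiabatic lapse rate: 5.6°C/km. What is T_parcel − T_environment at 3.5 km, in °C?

Parcel:
  From 900 m to 2100 m (dry): cools by 9.8 × 1.2 = 11.76°C, giving 6.44°C.
  From 2100 m to 3500 m (saturated): cools by 5.6 × 1.4 = 7.84°C, giving -1.4°C.
Environment:
  From 900 m to 3500 m (environment): cools by 3.9 × 2.6 = 10.14°C, giving 8.06°C.
T_parcel − T_env = -1.4 − 8.06 = -9.46°C

-9.46°C (parcel cooler than environment)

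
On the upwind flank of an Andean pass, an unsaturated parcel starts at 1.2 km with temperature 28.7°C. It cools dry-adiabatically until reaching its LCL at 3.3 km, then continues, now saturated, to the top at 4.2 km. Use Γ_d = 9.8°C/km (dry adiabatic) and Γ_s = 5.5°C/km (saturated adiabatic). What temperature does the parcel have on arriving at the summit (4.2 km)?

1200–3300 m, dry: Δz = 2.1 km ⇒ ΔT = -20.58°C; T = 8.12°C
3300–4200 m, saturated: Δz = 0.9 km ⇒ ΔT = -4.95°C; T = 3.17°C

3.17°C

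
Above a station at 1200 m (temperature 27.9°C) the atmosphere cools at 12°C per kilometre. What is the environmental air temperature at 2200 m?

15.9°C

1200 → 2200 m (environmental, 12°C/km): ΔT = -12 × 1 = -12°C → T = 15.9°C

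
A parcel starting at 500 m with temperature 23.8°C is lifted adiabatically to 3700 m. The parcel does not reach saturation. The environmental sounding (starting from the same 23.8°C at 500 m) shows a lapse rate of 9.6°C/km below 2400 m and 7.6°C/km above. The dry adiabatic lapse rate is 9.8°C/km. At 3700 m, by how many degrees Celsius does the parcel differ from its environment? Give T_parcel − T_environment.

-3.24°C (parcel cooler than environment)

Parcel:
  500 → 3700 m (dry, 9.8°C/km): ΔT = -9.8 × 3.2 = -31.36°C → T = -7.56°C
Environment:
  500 → 2400 m (environment, lower layer, 9.6°C/km): ΔT = -9.6 × 1.9 = -18.24°C → T = 5.56°C
  2400 → 3700 m (environment, upper layer, 7.6°C/km): ΔT = -7.6 × 1.3 = -9.88°C → T = -4.32°C
T_parcel − T_env = -7.56 − (-4.32) = -3.24°C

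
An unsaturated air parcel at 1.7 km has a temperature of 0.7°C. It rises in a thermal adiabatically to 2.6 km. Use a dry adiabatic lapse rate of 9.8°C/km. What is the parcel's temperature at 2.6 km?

-8.12°C

1700 → 2600 m (dry adiabatic, 9.8°C/km): ΔT = -9.8 × 0.9 = -8.82°C → T = -8.12°C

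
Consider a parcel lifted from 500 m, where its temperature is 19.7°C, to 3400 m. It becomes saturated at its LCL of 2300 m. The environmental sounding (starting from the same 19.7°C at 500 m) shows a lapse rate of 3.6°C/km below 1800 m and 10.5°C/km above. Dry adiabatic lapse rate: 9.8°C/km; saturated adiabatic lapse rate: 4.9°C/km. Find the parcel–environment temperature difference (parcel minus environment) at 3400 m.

-1.55°C (parcel cooler than environment)

Parcel:
  500 → 2300 m (dry, 9.8°C/km): ΔT = -9.8 × 1.8 = -17.64°C → T = 2.06°C
  2300 → 3400 m (saturated, 4.9°C/km): ΔT = -4.9 × 1.1 = -5.39°C → T = -3.33°C
Environment:
  500 → 1800 m (environment, lower layer, 3.6°C/km): ΔT = -3.6 × 1.3 = -4.68°C → T = 15.02°C
  1800 → 3400 m (environment, upper layer, 10.5°C/km): ΔT = -10.5 × 1.6 = -16.8°C → T = -1.78°C
T_parcel − T_env = -3.33 − (-1.78) = -1.55°C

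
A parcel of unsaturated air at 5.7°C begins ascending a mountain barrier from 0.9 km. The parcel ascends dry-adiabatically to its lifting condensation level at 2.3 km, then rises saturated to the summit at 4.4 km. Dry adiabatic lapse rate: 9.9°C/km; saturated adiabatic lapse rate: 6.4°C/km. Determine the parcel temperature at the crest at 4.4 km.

From 900 m to 2300 m (dry): cools by 9.9 × 1.4 = 13.86°C, giving -8.16°C.
From 2300 m to 4400 m (saturated): cools by 6.4 × 2.1 = 13.44°C, giving -21.6°C.

-21.6°C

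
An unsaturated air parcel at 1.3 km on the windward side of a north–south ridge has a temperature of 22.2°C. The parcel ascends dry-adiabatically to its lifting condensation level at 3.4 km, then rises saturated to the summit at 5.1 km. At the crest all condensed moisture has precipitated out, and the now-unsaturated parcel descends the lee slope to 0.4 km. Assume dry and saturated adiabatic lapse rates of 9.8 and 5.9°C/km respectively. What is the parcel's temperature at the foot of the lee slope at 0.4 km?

1300 → 3400 m (dry, 9.8°C/km): ΔT = -9.8 × 2.1 = -20.58°C → T = 1.62°C
3400 → 5100 m (saturated, 5.9°C/km): ΔT = -5.9 × 1.7 = -10.03°C → T = -8.41°C
5100 → 400 m (dry descent, 9.8°C/km): ΔT = +9.8 × 4.7 = +46.06°C → T = 37.65°C

37.65°C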